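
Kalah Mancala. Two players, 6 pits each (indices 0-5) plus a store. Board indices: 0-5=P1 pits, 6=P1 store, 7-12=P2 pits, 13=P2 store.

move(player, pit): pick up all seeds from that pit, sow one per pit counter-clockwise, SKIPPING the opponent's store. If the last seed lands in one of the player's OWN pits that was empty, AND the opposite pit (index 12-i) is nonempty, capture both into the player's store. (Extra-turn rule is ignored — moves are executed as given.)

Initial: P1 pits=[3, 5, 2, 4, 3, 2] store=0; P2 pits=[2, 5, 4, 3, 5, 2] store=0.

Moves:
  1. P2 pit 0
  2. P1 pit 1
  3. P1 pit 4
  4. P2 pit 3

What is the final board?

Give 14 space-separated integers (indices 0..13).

Move 1: P2 pit0 -> P1=[3,5,2,4,3,2](0) P2=[0,6,5,3,5,2](0)
Move 2: P1 pit1 -> P1=[3,0,3,5,4,3](1) P2=[0,6,5,3,5,2](0)
Move 3: P1 pit4 -> P1=[3,0,3,5,0,4](2) P2=[1,7,5,3,5,2](0)
Move 4: P2 pit3 -> P1=[3,0,3,5,0,4](2) P2=[1,7,5,0,6,3](1)

Answer: 3 0 3 5 0 4 2 1 7 5 0 6 3 1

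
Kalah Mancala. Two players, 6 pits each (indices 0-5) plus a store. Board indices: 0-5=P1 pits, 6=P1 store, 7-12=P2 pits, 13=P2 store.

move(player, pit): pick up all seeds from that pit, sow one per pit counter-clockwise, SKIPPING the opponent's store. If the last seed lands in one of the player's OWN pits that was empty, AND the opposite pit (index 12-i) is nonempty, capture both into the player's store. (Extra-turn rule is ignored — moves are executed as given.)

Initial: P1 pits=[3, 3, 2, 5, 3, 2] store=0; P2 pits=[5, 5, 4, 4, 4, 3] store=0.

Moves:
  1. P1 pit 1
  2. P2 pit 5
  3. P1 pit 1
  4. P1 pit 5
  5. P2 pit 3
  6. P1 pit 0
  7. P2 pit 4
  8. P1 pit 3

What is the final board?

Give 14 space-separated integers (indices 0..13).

Answer: 1 2 6 0 6 1 9 1 6 5 1 0 2 3

Derivation:
Move 1: P1 pit1 -> P1=[3,0,3,6,4,2](0) P2=[5,5,4,4,4,3](0)
Move 2: P2 pit5 -> P1=[4,1,3,6,4,2](0) P2=[5,5,4,4,4,0](1)
Move 3: P1 pit1 -> P1=[4,0,4,6,4,2](0) P2=[5,5,4,4,4,0](1)
Move 4: P1 pit5 -> P1=[4,0,4,6,4,0](1) P2=[6,5,4,4,4,0](1)
Move 5: P2 pit3 -> P1=[5,0,4,6,4,0](1) P2=[6,5,4,0,5,1](2)
Move 6: P1 pit0 -> P1=[0,1,5,7,5,0](8) P2=[0,5,4,0,5,1](2)
Move 7: P2 pit4 -> P1=[1,2,6,7,5,0](8) P2=[0,5,4,0,0,2](3)
Move 8: P1 pit3 -> P1=[1,2,6,0,6,1](9) P2=[1,6,5,1,0,2](3)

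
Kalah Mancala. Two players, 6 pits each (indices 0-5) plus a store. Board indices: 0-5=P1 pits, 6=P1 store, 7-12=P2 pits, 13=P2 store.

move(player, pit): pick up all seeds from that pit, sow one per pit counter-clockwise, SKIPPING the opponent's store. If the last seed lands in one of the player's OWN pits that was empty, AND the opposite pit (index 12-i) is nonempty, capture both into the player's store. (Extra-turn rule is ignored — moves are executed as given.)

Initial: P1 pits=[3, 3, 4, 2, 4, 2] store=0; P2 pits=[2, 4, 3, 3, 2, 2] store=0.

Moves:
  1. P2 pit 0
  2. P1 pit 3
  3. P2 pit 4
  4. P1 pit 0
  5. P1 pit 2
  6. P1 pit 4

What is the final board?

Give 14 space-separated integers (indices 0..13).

Move 1: P2 pit0 -> P1=[3,3,4,2,4,2](0) P2=[0,5,4,3,2,2](0)
Move 2: P1 pit3 -> P1=[3,3,4,0,5,3](0) P2=[0,5,4,3,2,2](0)
Move 3: P2 pit4 -> P1=[3,3,4,0,5,3](0) P2=[0,5,4,3,0,3](1)
Move 4: P1 pit0 -> P1=[0,4,5,0,5,3](5) P2=[0,5,0,3,0,3](1)
Move 5: P1 pit2 -> P1=[0,4,0,1,6,4](6) P2=[1,5,0,3,0,3](1)
Move 6: P1 pit4 -> P1=[0,4,0,1,0,5](7) P2=[2,6,1,4,0,3](1)

Answer: 0 4 0 1 0 5 7 2 6 1 4 0 3 1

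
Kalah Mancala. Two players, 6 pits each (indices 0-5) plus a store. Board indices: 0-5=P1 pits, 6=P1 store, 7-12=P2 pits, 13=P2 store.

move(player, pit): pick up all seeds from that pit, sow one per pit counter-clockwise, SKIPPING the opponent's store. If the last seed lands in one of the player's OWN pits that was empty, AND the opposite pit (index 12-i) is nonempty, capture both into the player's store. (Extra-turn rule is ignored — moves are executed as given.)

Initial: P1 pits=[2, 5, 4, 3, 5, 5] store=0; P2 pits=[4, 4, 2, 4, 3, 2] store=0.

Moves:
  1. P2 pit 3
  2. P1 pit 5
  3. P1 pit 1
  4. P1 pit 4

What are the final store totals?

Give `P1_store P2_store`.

Move 1: P2 pit3 -> P1=[3,5,4,3,5,5](0) P2=[4,4,2,0,4,3](1)
Move 2: P1 pit5 -> P1=[3,5,4,3,5,0](1) P2=[5,5,3,1,4,3](1)
Move 3: P1 pit1 -> P1=[3,0,5,4,6,1](2) P2=[5,5,3,1,4,3](1)
Move 4: P1 pit4 -> P1=[3,0,5,4,0,2](3) P2=[6,6,4,2,4,3](1)

Answer: 3 1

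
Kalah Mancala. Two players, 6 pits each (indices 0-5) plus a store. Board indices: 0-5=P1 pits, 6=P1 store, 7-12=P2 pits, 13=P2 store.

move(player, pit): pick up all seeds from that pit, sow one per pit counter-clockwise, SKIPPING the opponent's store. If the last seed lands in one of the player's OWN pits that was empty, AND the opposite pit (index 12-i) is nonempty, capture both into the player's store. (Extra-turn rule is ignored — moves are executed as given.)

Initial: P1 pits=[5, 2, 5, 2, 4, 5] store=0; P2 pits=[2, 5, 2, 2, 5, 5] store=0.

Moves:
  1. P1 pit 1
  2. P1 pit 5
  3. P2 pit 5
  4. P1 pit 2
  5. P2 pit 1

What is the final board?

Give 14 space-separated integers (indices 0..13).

Move 1: P1 pit1 -> P1=[5,0,6,3,4,5](0) P2=[2,5,2,2,5,5](0)
Move 2: P1 pit5 -> P1=[5,0,6,3,4,0](1) P2=[3,6,3,3,5,5](0)
Move 3: P2 pit5 -> P1=[6,1,7,4,4,0](1) P2=[3,6,3,3,5,0](1)
Move 4: P1 pit2 -> P1=[6,1,0,5,5,1](2) P2=[4,7,4,3,5,0](1)
Move 5: P2 pit1 -> P1=[7,2,0,5,5,1](2) P2=[4,0,5,4,6,1](2)

Answer: 7 2 0 5 5 1 2 4 0 5 4 6 1 2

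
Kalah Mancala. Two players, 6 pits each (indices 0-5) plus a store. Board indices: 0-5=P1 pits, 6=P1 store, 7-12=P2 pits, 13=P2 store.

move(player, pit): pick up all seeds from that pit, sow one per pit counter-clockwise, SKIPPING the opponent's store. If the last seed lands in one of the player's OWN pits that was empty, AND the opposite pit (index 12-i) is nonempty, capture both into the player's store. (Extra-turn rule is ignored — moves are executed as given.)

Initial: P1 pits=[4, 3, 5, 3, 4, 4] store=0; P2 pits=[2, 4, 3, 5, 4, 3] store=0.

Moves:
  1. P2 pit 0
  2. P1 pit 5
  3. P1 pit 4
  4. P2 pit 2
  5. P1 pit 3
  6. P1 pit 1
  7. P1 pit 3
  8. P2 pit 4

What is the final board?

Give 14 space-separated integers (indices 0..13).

Move 1: P2 pit0 -> P1=[4,3,5,3,4,4](0) P2=[0,5,4,5,4,3](0)
Move 2: P1 pit5 -> P1=[4,3,5,3,4,0](1) P2=[1,6,5,5,4,3](0)
Move 3: P1 pit4 -> P1=[4,3,5,3,0,1](2) P2=[2,7,5,5,4,3](0)
Move 4: P2 pit2 -> P1=[5,3,5,3,0,1](2) P2=[2,7,0,6,5,4](1)
Move 5: P1 pit3 -> P1=[5,3,5,0,1,2](3) P2=[2,7,0,6,5,4](1)
Move 6: P1 pit1 -> P1=[5,0,6,1,2,2](3) P2=[2,7,0,6,5,4](1)
Move 7: P1 pit3 -> P1=[5,0,6,0,3,2](3) P2=[2,7,0,6,5,4](1)
Move 8: P2 pit4 -> P1=[6,1,7,0,3,2](3) P2=[2,7,0,6,0,5](2)

Answer: 6 1 7 0 3 2 3 2 7 0 6 0 5 2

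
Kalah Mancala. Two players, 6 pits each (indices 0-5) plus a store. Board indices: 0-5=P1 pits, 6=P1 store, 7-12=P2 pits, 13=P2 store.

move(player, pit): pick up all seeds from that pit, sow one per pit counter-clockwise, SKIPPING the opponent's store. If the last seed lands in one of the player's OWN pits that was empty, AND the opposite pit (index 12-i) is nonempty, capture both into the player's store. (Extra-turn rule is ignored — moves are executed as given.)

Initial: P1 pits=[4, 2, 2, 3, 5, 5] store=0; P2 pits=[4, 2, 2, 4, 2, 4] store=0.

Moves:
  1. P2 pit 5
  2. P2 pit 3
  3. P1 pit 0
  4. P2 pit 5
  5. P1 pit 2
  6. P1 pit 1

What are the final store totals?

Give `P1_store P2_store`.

Move 1: P2 pit5 -> P1=[5,3,3,3,5,5](0) P2=[4,2,2,4,2,0](1)
Move 2: P2 pit3 -> P1=[6,3,3,3,5,5](0) P2=[4,2,2,0,3,1](2)
Move 3: P1 pit0 -> P1=[0,4,4,4,6,6](1) P2=[4,2,2,0,3,1](2)
Move 4: P2 pit5 -> P1=[0,4,4,4,6,6](1) P2=[4,2,2,0,3,0](3)
Move 5: P1 pit2 -> P1=[0,4,0,5,7,7](2) P2=[4,2,2,0,3,0](3)
Move 6: P1 pit1 -> P1=[0,0,1,6,8,8](2) P2=[4,2,2,0,3,0](3)

Answer: 2 3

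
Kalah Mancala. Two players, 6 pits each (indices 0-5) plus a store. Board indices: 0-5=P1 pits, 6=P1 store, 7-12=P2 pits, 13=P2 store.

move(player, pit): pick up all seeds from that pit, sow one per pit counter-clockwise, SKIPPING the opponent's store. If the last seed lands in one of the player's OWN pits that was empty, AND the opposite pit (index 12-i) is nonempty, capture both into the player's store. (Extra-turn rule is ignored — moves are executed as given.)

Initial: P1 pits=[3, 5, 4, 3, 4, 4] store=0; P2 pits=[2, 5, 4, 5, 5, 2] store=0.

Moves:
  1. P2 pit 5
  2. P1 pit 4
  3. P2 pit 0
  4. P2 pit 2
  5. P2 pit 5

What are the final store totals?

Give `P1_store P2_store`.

Answer: 1 3

Derivation:
Move 1: P2 pit5 -> P1=[4,5,4,3,4,4](0) P2=[2,5,4,5,5,0](1)
Move 2: P1 pit4 -> P1=[4,5,4,3,0,5](1) P2=[3,6,4,5,5,0](1)
Move 3: P2 pit0 -> P1=[4,5,4,3,0,5](1) P2=[0,7,5,6,5,0](1)
Move 4: P2 pit2 -> P1=[5,5,4,3,0,5](1) P2=[0,7,0,7,6,1](2)
Move 5: P2 pit5 -> P1=[5,5,4,3,0,5](1) P2=[0,7,0,7,6,0](3)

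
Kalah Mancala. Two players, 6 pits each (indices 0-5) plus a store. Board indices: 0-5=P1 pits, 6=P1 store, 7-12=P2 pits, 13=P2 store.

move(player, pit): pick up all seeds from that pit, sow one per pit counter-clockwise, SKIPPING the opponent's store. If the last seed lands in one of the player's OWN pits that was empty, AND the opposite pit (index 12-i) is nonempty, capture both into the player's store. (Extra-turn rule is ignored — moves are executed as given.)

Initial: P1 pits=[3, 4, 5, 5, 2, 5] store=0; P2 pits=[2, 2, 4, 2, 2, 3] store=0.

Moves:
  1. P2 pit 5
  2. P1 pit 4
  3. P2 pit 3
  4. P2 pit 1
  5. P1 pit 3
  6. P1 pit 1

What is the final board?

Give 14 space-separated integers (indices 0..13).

Answer: 0 0 1 1 2 8 3 3 1 5 0 3 0 12

Derivation:
Move 1: P2 pit5 -> P1=[4,5,5,5,2,5](0) P2=[2,2,4,2,2,0](1)
Move 2: P1 pit4 -> P1=[4,5,5,5,0,6](1) P2=[2,2,4,2,2,0](1)
Move 3: P2 pit3 -> P1=[0,5,5,5,0,6](1) P2=[2,2,4,0,3,0](6)
Move 4: P2 pit1 -> P1=[0,5,0,5,0,6](1) P2=[2,0,5,0,3,0](12)
Move 5: P1 pit3 -> P1=[0,5,0,0,1,7](2) P2=[3,1,5,0,3,0](12)
Move 6: P1 pit1 -> P1=[0,0,1,1,2,8](3) P2=[3,1,5,0,3,0](12)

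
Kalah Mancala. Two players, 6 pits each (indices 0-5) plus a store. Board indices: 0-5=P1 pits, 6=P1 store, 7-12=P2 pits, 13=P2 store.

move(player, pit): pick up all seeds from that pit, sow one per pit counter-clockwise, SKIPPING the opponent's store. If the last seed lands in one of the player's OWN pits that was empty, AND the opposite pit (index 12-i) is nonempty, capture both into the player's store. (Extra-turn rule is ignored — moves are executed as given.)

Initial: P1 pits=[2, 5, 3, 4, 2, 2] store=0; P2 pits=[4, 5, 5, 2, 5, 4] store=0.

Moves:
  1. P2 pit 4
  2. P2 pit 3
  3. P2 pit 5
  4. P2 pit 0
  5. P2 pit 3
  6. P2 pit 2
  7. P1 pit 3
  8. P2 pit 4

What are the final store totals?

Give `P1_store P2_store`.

Answer: 1 4

Derivation:
Move 1: P2 pit4 -> P1=[3,6,4,4,2,2](0) P2=[4,5,5,2,0,5](1)
Move 2: P2 pit3 -> P1=[3,6,4,4,2,2](0) P2=[4,5,5,0,1,6](1)
Move 3: P2 pit5 -> P1=[4,7,5,5,3,2](0) P2=[4,5,5,0,1,0](2)
Move 4: P2 pit0 -> P1=[4,7,5,5,3,2](0) P2=[0,6,6,1,2,0](2)
Move 5: P2 pit3 -> P1=[4,7,5,5,3,2](0) P2=[0,6,6,0,3,0](2)
Move 6: P2 pit2 -> P1=[5,8,5,5,3,2](0) P2=[0,6,0,1,4,1](3)
Move 7: P1 pit3 -> P1=[5,8,5,0,4,3](1) P2=[1,7,0,1,4,1](3)
Move 8: P2 pit4 -> P1=[6,9,5,0,4,3](1) P2=[1,7,0,1,0,2](4)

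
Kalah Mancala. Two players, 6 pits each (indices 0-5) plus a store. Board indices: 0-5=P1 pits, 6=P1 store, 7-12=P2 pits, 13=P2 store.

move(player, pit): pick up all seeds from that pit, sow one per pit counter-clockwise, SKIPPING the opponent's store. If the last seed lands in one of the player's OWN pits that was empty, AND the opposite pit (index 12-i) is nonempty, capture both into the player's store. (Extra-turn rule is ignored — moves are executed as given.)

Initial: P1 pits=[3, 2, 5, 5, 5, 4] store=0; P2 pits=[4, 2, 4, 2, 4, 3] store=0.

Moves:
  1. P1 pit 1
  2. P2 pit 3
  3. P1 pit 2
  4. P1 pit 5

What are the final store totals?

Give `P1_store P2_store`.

Move 1: P1 pit1 -> P1=[3,0,6,6,5,4](0) P2=[4,2,4,2,4,3](0)
Move 2: P2 pit3 -> P1=[3,0,6,6,5,4](0) P2=[4,2,4,0,5,4](0)
Move 3: P1 pit2 -> P1=[3,0,0,7,6,5](1) P2=[5,3,4,0,5,4](0)
Move 4: P1 pit5 -> P1=[3,0,0,7,6,0](2) P2=[6,4,5,1,5,4](0)

Answer: 2 0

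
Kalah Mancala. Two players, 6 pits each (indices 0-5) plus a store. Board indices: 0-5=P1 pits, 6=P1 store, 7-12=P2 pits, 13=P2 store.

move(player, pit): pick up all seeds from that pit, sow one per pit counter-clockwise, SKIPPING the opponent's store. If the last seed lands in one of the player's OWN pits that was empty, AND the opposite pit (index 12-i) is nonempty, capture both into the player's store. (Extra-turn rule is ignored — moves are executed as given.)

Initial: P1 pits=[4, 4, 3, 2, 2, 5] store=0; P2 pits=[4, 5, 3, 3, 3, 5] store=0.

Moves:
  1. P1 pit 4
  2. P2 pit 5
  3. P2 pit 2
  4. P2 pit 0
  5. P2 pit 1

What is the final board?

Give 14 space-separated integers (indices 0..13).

Move 1: P1 pit4 -> P1=[4,4,3,2,0,6](1) P2=[4,5,3,3,3,5](0)
Move 2: P2 pit5 -> P1=[5,5,4,3,0,6](1) P2=[4,5,3,3,3,0](1)
Move 3: P2 pit2 -> P1=[0,5,4,3,0,6](1) P2=[4,5,0,4,4,0](7)
Move 4: P2 pit0 -> P1=[0,5,4,3,0,6](1) P2=[0,6,1,5,5,0](7)
Move 5: P2 pit1 -> P1=[1,5,4,3,0,6](1) P2=[0,0,2,6,6,1](8)

Answer: 1 5 4 3 0 6 1 0 0 2 6 6 1 8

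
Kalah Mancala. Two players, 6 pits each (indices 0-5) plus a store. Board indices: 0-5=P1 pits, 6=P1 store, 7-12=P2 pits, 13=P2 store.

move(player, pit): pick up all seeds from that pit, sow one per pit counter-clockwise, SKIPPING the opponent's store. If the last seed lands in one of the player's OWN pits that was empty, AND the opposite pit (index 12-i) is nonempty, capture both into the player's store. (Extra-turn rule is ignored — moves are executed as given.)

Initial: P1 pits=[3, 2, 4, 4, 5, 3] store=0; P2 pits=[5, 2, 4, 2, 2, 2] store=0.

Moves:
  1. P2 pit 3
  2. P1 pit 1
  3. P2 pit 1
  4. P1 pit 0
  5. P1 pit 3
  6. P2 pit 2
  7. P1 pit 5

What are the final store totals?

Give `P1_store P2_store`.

Answer: 2 7

Derivation:
Move 1: P2 pit3 -> P1=[3,2,4,4,5,3](0) P2=[5,2,4,0,3,3](0)
Move 2: P1 pit1 -> P1=[3,0,5,5,5,3](0) P2=[5,2,4,0,3,3](0)
Move 3: P2 pit1 -> P1=[3,0,0,5,5,3](0) P2=[5,0,5,0,3,3](6)
Move 4: P1 pit0 -> P1=[0,1,1,6,5,3](0) P2=[5,0,5,0,3,3](6)
Move 5: P1 pit3 -> P1=[0,1,1,0,6,4](1) P2=[6,1,6,0,3,3](6)
Move 6: P2 pit2 -> P1=[1,2,1,0,6,4](1) P2=[6,1,0,1,4,4](7)
Move 7: P1 pit5 -> P1=[1,2,1,0,6,0](2) P2=[7,2,1,1,4,4](7)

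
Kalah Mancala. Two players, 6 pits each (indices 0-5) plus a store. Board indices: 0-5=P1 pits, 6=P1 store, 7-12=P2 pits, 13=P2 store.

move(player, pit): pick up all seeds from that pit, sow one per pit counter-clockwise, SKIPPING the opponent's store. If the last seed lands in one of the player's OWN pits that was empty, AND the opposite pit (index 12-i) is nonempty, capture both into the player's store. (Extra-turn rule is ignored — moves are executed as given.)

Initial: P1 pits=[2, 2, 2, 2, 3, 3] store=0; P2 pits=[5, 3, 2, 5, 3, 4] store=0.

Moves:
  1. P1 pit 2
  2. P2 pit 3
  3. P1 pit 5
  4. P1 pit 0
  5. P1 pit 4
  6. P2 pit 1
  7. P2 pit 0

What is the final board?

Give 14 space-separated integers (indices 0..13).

Answer: 1 4 1 4 0 1 2 0 1 4 2 6 7 3

Derivation:
Move 1: P1 pit2 -> P1=[2,2,0,3,4,3](0) P2=[5,3,2,5,3,4](0)
Move 2: P2 pit3 -> P1=[3,3,0,3,4,3](0) P2=[5,3,2,0,4,5](1)
Move 3: P1 pit5 -> P1=[3,3,0,3,4,0](1) P2=[6,4,2,0,4,5](1)
Move 4: P1 pit0 -> P1=[0,4,1,4,4,0](1) P2=[6,4,2,0,4,5](1)
Move 5: P1 pit4 -> P1=[0,4,1,4,0,1](2) P2=[7,5,2,0,4,5](1)
Move 6: P2 pit1 -> P1=[0,4,1,4,0,1](2) P2=[7,0,3,1,5,6](2)
Move 7: P2 pit0 -> P1=[1,4,1,4,0,1](2) P2=[0,1,4,2,6,7](3)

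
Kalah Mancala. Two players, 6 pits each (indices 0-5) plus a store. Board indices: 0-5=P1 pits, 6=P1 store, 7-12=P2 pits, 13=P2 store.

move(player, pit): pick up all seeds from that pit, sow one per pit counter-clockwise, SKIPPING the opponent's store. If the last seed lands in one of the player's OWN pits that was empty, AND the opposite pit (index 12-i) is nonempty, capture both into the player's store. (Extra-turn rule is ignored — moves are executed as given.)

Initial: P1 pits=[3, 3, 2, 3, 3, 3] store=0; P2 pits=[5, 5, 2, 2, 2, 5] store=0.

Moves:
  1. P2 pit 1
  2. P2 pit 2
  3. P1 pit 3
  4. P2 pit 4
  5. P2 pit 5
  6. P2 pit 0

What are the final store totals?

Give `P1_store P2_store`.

Move 1: P2 pit1 -> P1=[3,3,2,3,3,3](0) P2=[5,0,3,3,3,6](1)
Move 2: P2 pit2 -> P1=[3,3,2,3,3,3](0) P2=[5,0,0,4,4,7](1)
Move 3: P1 pit3 -> P1=[3,3,2,0,4,4](1) P2=[5,0,0,4,4,7](1)
Move 4: P2 pit4 -> P1=[4,4,2,0,4,4](1) P2=[5,0,0,4,0,8](2)
Move 5: P2 pit5 -> P1=[5,5,3,1,5,5](1) P2=[6,0,0,4,0,0](3)
Move 6: P2 pit0 -> P1=[5,5,3,1,5,5](1) P2=[0,1,1,5,1,1](4)

Answer: 1 4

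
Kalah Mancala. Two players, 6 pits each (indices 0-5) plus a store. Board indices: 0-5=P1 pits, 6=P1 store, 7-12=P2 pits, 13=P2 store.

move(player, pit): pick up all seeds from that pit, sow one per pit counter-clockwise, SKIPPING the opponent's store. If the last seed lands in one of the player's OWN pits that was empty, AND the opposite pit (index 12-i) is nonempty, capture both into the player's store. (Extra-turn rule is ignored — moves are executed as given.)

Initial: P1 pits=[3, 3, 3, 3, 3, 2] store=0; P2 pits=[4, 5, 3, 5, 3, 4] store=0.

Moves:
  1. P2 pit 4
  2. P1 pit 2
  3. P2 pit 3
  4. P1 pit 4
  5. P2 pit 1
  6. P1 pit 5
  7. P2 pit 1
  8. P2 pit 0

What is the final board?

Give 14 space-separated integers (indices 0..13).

Move 1: P2 pit4 -> P1=[4,3,3,3,3,2](0) P2=[4,5,3,5,0,5](1)
Move 2: P1 pit2 -> P1=[4,3,0,4,4,3](0) P2=[4,5,3,5,0,5](1)
Move 3: P2 pit3 -> P1=[5,4,0,4,4,3](0) P2=[4,5,3,0,1,6](2)
Move 4: P1 pit4 -> P1=[5,4,0,4,0,4](1) P2=[5,6,3,0,1,6](2)
Move 5: P2 pit1 -> P1=[6,4,0,4,0,4](1) P2=[5,0,4,1,2,7](3)
Move 6: P1 pit5 -> P1=[6,4,0,4,0,0](2) P2=[6,1,5,1,2,7](3)
Move 7: P2 pit1 -> P1=[6,4,0,4,0,0](2) P2=[6,0,6,1,2,7](3)
Move 8: P2 pit0 -> P1=[6,4,0,4,0,0](2) P2=[0,1,7,2,3,8](4)

Answer: 6 4 0 4 0 0 2 0 1 7 2 3 8 4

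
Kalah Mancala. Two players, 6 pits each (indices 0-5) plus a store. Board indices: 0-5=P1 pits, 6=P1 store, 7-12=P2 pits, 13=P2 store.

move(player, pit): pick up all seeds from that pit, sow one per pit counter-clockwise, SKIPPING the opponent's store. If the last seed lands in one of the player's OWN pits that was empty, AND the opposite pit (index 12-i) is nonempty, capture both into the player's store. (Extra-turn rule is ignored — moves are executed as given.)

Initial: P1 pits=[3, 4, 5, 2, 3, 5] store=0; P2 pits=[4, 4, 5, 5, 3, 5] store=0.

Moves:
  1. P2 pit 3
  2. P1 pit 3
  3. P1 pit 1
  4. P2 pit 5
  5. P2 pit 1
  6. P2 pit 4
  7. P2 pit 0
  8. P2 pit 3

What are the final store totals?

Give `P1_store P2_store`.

Answer: 1 12

Derivation:
Move 1: P2 pit3 -> P1=[4,5,5,2,3,5](0) P2=[4,4,5,0,4,6](1)
Move 2: P1 pit3 -> P1=[4,5,5,0,4,6](0) P2=[4,4,5,0,4,6](1)
Move 3: P1 pit1 -> P1=[4,0,6,1,5,7](1) P2=[4,4,5,0,4,6](1)
Move 4: P2 pit5 -> P1=[5,1,7,2,6,7](1) P2=[4,4,5,0,4,0](2)
Move 5: P2 pit1 -> P1=[0,1,7,2,6,7](1) P2=[4,0,6,1,5,0](8)
Move 6: P2 pit4 -> P1=[1,2,8,2,6,7](1) P2=[4,0,6,1,0,1](9)
Move 7: P2 pit0 -> P1=[1,0,8,2,6,7](1) P2=[0,1,7,2,0,1](12)
Move 8: P2 pit3 -> P1=[1,0,8,2,6,7](1) P2=[0,1,7,0,1,2](12)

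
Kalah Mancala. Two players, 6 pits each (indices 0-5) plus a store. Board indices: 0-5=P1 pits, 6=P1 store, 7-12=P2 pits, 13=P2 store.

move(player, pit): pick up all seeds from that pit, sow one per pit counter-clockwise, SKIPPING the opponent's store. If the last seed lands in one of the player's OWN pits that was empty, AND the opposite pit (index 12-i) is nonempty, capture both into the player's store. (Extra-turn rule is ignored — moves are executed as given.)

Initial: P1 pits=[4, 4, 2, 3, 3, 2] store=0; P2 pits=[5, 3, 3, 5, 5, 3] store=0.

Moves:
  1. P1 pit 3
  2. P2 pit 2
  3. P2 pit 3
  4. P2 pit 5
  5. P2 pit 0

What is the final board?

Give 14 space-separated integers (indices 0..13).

Move 1: P1 pit3 -> P1=[4,4,2,0,4,3](1) P2=[5,3,3,5,5,3](0)
Move 2: P2 pit2 -> P1=[4,4,2,0,4,3](1) P2=[5,3,0,6,6,4](0)
Move 3: P2 pit3 -> P1=[5,5,3,0,4,3](1) P2=[5,3,0,0,7,5](1)
Move 4: P2 pit5 -> P1=[6,6,4,1,4,3](1) P2=[5,3,0,0,7,0](2)
Move 5: P2 pit0 -> P1=[0,6,4,1,4,3](1) P2=[0,4,1,1,8,0](9)

Answer: 0 6 4 1 4 3 1 0 4 1 1 8 0 9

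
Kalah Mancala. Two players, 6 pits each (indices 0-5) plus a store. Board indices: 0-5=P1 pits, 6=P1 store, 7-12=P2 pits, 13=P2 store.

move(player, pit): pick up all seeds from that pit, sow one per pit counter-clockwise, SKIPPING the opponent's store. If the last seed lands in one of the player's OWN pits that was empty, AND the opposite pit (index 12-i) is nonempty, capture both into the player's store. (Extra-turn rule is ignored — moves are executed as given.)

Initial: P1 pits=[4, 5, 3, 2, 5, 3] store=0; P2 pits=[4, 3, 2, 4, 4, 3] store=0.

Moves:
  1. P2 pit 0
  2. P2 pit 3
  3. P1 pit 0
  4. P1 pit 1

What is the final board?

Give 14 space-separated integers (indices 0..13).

Answer: 0 0 5 4 7 5 1 1 5 3 0 6 4 1

Derivation:
Move 1: P2 pit0 -> P1=[4,5,3,2,5,3](0) P2=[0,4,3,5,5,3](0)
Move 2: P2 pit3 -> P1=[5,6,3,2,5,3](0) P2=[0,4,3,0,6,4](1)
Move 3: P1 pit0 -> P1=[0,7,4,3,6,4](0) P2=[0,4,3,0,6,4](1)
Move 4: P1 pit1 -> P1=[0,0,5,4,7,5](1) P2=[1,5,3,0,6,4](1)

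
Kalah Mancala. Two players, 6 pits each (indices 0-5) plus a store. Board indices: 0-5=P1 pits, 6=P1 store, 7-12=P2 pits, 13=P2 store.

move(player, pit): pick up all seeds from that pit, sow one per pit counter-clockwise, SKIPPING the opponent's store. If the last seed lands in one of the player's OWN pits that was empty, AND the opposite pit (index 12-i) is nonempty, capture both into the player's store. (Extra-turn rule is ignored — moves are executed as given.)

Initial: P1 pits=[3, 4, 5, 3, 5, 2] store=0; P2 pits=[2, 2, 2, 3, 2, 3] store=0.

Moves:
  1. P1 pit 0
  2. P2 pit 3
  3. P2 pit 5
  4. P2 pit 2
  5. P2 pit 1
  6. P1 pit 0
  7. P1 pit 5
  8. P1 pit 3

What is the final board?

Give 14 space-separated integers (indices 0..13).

Move 1: P1 pit0 -> P1=[0,5,6,4,5,2](0) P2=[2,2,2,3,2,3](0)
Move 2: P2 pit3 -> P1=[0,5,6,4,5,2](0) P2=[2,2,2,0,3,4](1)
Move 3: P2 pit5 -> P1=[1,6,7,4,5,2](0) P2=[2,2,2,0,3,0](2)
Move 4: P2 pit2 -> P1=[1,6,7,4,5,2](0) P2=[2,2,0,1,4,0](2)
Move 5: P2 pit1 -> P1=[1,6,7,4,5,2](0) P2=[2,0,1,2,4,0](2)
Move 6: P1 pit0 -> P1=[0,7,7,4,5,2](0) P2=[2,0,1,2,4,0](2)
Move 7: P1 pit5 -> P1=[0,7,7,4,5,0](1) P2=[3,0,1,2,4,0](2)
Move 8: P1 pit3 -> P1=[0,7,7,0,6,1](2) P2=[4,0,1,2,4,0](2)

Answer: 0 7 7 0 6 1 2 4 0 1 2 4 0 2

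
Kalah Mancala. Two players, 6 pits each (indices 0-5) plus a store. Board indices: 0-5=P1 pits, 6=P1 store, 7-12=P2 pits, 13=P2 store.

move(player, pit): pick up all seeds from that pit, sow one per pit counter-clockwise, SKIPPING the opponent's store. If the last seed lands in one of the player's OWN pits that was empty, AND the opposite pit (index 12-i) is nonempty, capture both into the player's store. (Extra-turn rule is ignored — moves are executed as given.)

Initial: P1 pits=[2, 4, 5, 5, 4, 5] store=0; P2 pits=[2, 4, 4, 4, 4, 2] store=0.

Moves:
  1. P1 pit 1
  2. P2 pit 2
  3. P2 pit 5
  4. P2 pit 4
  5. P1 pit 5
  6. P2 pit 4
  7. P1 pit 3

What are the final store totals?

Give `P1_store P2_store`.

Answer: 2 3

Derivation:
Move 1: P1 pit1 -> P1=[2,0,6,6,5,6](0) P2=[2,4,4,4,4,2](0)
Move 2: P2 pit2 -> P1=[2,0,6,6,5,6](0) P2=[2,4,0,5,5,3](1)
Move 3: P2 pit5 -> P1=[3,1,6,6,5,6](0) P2=[2,4,0,5,5,0](2)
Move 4: P2 pit4 -> P1=[4,2,7,6,5,6](0) P2=[2,4,0,5,0,1](3)
Move 5: P1 pit5 -> P1=[4,2,7,6,5,0](1) P2=[3,5,1,6,1,1](3)
Move 6: P2 pit4 -> P1=[4,2,7,6,5,0](1) P2=[3,5,1,6,0,2](3)
Move 7: P1 pit3 -> P1=[4,2,7,0,6,1](2) P2=[4,6,2,6,0,2](3)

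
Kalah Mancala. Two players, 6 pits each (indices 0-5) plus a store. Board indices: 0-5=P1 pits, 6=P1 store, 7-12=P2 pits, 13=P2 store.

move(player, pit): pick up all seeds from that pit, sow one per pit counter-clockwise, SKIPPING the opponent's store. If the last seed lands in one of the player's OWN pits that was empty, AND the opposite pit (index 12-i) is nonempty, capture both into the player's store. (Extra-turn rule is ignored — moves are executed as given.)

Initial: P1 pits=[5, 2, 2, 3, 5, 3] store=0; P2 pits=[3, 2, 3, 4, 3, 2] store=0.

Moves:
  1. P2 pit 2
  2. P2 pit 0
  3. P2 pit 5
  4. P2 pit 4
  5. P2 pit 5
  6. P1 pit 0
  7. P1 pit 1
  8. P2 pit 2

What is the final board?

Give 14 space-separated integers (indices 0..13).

Move 1: P2 pit2 -> P1=[5,2,2,3,5,3](0) P2=[3,2,0,5,4,3](0)
Move 2: P2 pit0 -> P1=[5,2,2,3,5,3](0) P2=[0,3,1,6,4,3](0)
Move 3: P2 pit5 -> P1=[6,3,2,3,5,3](0) P2=[0,3,1,6,4,0](1)
Move 4: P2 pit4 -> P1=[7,4,2,3,5,3](0) P2=[0,3,1,6,0,1](2)
Move 5: P2 pit5 -> P1=[7,4,2,3,5,3](0) P2=[0,3,1,6,0,0](3)
Move 6: P1 pit0 -> P1=[0,5,3,4,6,4](1) P2=[1,3,1,6,0,0](3)
Move 7: P1 pit1 -> P1=[0,0,4,5,7,5](2) P2=[1,3,1,6,0,0](3)
Move 8: P2 pit2 -> P1=[0,0,4,5,7,5](2) P2=[1,3,0,7,0,0](3)

Answer: 0 0 4 5 7 5 2 1 3 0 7 0 0 3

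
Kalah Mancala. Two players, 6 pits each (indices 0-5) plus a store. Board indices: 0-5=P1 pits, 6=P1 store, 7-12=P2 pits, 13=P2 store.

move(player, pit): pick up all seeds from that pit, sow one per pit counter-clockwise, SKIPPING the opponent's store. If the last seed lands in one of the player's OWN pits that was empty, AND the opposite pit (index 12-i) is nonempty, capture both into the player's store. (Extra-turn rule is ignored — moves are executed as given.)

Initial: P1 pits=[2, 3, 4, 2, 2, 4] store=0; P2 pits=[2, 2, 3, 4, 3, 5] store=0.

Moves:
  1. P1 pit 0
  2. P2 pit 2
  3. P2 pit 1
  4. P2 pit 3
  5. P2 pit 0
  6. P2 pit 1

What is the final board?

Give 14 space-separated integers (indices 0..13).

Answer: 1 5 6 2 2 4 0 0 0 3 0 5 7 1

Derivation:
Move 1: P1 pit0 -> P1=[0,4,5,2,2,4](0) P2=[2,2,3,4,3,5](0)
Move 2: P2 pit2 -> P1=[0,4,5,2,2,4](0) P2=[2,2,0,5,4,6](0)
Move 3: P2 pit1 -> P1=[0,4,5,2,2,4](0) P2=[2,0,1,6,4,6](0)
Move 4: P2 pit3 -> P1=[1,5,6,2,2,4](0) P2=[2,0,1,0,5,7](1)
Move 5: P2 pit0 -> P1=[1,5,6,2,2,4](0) P2=[0,1,2,0,5,7](1)
Move 6: P2 pit1 -> P1=[1,5,6,2,2,4](0) P2=[0,0,3,0,5,7](1)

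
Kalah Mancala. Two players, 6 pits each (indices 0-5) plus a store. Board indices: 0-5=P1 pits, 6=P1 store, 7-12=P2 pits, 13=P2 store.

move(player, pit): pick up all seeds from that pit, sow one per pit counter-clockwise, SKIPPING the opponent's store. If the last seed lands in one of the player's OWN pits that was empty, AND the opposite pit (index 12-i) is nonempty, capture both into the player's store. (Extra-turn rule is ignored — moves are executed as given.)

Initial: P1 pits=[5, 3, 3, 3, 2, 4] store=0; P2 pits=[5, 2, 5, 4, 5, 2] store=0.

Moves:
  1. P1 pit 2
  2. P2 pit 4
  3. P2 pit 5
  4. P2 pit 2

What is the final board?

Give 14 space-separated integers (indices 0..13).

Move 1: P1 pit2 -> P1=[5,3,0,4,3,5](0) P2=[5,2,5,4,5,2](0)
Move 2: P2 pit4 -> P1=[6,4,1,4,3,5](0) P2=[5,2,5,4,0,3](1)
Move 3: P2 pit5 -> P1=[7,5,1,4,3,5](0) P2=[5,2,5,4,0,0](2)
Move 4: P2 pit2 -> P1=[8,5,1,4,3,5](0) P2=[5,2,0,5,1,1](3)

Answer: 8 5 1 4 3 5 0 5 2 0 5 1 1 3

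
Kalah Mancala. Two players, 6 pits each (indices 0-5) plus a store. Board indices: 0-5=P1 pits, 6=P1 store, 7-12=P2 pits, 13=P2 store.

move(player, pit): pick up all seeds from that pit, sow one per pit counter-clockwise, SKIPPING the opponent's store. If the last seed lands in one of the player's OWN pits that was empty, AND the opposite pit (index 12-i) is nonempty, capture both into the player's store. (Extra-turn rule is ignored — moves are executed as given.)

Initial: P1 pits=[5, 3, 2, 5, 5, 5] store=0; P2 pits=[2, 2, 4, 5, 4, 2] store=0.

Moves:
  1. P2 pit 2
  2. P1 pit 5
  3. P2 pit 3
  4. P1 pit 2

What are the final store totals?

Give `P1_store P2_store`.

Answer: 5 2

Derivation:
Move 1: P2 pit2 -> P1=[5,3,2,5,5,5](0) P2=[2,2,0,6,5,3](1)
Move 2: P1 pit5 -> P1=[5,3,2,5,5,0](1) P2=[3,3,1,7,5,3](1)
Move 3: P2 pit3 -> P1=[6,4,3,6,5,0](1) P2=[3,3,1,0,6,4](2)
Move 4: P1 pit2 -> P1=[6,4,0,7,6,0](5) P2=[0,3,1,0,6,4](2)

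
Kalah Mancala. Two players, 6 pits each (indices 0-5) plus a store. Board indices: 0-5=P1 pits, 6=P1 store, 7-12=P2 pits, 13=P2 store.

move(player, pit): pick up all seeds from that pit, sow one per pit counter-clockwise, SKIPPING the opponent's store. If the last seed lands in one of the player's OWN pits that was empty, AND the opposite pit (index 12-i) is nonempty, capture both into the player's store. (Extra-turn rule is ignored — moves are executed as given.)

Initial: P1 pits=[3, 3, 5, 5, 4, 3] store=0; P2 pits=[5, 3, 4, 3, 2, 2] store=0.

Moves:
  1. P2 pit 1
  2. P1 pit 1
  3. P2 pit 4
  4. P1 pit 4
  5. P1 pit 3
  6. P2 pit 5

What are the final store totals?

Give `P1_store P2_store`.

Move 1: P2 pit1 -> P1=[3,3,5,5,4,3](0) P2=[5,0,5,4,3,2](0)
Move 2: P1 pit1 -> P1=[3,0,6,6,5,3](0) P2=[5,0,5,4,3,2](0)
Move 3: P2 pit4 -> P1=[4,0,6,6,5,3](0) P2=[5,0,5,4,0,3](1)
Move 4: P1 pit4 -> P1=[4,0,6,6,0,4](1) P2=[6,1,6,4,0,3](1)
Move 5: P1 pit3 -> P1=[4,0,6,0,1,5](2) P2=[7,2,7,4,0,3](1)
Move 6: P2 pit5 -> P1=[5,1,6,0,1,5](2) P2=[7,2,7,4,0,0](2)

Answer: 2 2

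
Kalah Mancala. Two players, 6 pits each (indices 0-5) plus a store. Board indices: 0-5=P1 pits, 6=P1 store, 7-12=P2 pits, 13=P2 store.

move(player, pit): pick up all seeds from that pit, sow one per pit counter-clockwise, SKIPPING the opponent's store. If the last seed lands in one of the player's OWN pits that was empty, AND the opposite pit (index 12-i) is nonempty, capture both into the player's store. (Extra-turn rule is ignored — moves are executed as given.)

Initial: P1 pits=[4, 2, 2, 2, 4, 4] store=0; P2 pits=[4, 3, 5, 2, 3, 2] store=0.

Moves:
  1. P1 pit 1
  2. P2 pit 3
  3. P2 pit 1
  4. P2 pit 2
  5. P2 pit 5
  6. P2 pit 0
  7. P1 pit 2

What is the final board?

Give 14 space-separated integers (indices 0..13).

Move 1: P1 pit1 -> P1=[4,0,3,3,4,4](0) P2=[4,3,5,2,3,2](0)
Move 2: P2 pit3 -> P1=[4,0,3,3,4,4](0) P2=[4,3,5,0,4,3](0)
Move 3: P2 pit1 -> P1=[4,0,3,3,4,4](0) P2=[4,0,6,1,5,3](0)
Move 4: P2 pit2 -> P1=[5,1,3,3,4,4](0) P2=[4,0,0,2,6,4](1)
Move 5: P2 pit5 -> P1=[6,2,4,3,4,4](0) P2=[4,0,0,2,6,0](2)
Move 6: P2 pit0 -> P1=[6,2,4,3,4,4](0) P2=[0,1,1,3,7,0](2)
Move 7: P1 pit2 -> P1=[6,2,0,4,5,5](1) P2=[0,1,1,3,7,0](2)

Answer: 6 2 0 4 5 5 1 0 1 1 3 7 0 2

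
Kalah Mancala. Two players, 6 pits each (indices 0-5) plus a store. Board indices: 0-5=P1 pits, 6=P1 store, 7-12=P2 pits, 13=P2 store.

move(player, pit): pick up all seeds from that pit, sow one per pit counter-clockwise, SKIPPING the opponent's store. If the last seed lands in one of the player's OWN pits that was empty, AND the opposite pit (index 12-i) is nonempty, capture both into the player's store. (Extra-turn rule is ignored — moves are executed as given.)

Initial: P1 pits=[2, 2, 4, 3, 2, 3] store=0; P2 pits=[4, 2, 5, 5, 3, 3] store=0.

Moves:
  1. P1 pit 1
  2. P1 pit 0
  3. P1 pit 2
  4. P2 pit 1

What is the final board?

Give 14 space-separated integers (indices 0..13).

Move 1: P1 pit1 -> P1=[2,0,5,4,2,3](0) P2=[4,2,5,5,3,3](0)
Move 2: P1 pit0 -> P1=[0,1,6,4,2,3](0) P2=[4,2,5,5,3,3](0)
Move 3: P1 pit2 -> P1=[0,1,0,5,3,4](1) P2=[5,3,5,5,3,3](0)
Move 4: P2 pit1 -> P1=[0,1,0,5,3,4](1) P2=[5,0,6,6,4,3](0)

Answer: 0 1 0 5 3 4 1 5 0 6 6 4 3 0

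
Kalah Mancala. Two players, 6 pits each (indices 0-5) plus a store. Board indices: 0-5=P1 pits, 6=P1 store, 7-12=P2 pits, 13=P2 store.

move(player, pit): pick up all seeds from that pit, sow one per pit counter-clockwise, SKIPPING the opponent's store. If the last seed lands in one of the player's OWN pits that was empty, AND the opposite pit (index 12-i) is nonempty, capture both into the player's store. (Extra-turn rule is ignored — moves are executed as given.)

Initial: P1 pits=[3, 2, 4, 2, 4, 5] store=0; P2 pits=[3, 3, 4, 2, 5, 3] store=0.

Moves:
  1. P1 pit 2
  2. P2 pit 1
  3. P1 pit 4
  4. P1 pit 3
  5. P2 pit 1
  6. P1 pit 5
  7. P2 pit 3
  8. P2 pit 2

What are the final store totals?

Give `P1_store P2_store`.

Move 1: P1 pit2 -> P1=[3,2,0,3,5,6](1) P2=[3,3,4,2,5,3](0)
Move 2: P2 pit1 -> P1=[3,2,0,3,5,6](1) P2=[3,0,5,3,6,3](0)
Move 3: P1 pit4 -> P1=[3,2,0,3,0,7](2) P2=[4,1,6,3,6,3](0)
Move 4: P1 pit3 -> P1=[3,2,0,0,1,8](3) P2=[4,1,6,3,6,3](0)
Move 5: P2 pit1 -> P1=[3,2,0,0,1,8](3) P2=[4,0,7,3,6,3](0)
Move 6: P1 pit5 -> P1=[4,2,0,0,1,0](4) P2=[5,1,8,4,7,4](0)
Move 7: P2 pit3 -> P1=[5,2,0,0,1,0](4) P2=[5,1,8,0,8,5](1)
Move 8: P2 pit2 -> P1=[6,3,1,1,1,0](4) P2=[5,1,0,1,9,6](2)

Answer: 4 2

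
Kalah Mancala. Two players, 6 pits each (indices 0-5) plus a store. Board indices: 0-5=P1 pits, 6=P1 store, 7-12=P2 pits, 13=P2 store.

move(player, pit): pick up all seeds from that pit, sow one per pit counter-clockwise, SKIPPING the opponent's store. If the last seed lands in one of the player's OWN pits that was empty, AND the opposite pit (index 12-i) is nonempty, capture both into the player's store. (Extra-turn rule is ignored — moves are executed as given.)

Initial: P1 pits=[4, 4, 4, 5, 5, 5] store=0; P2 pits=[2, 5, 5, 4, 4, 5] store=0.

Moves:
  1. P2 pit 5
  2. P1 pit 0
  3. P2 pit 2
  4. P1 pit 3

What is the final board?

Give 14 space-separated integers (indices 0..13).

Move 1: P2 pit5 -> P1=[5,5,5,6,5,5](0) P2=[2,5,5,4,4,0](1)
Move 2: P1 pit0 -> P1=[0,6,6,7,6,6](0) P2=[2,5,5,4,4,0](1)
Move 3: P2 pit2 -> P1=[1,6,6,7,6,6](0) P2=[2,5,0,5,5,1](2)
Move 4: P1 pit3 -> P1=[1,6,6,0,7,7](1) P2=[3,6,1,6,5,1](2)

Answer: 1 6 6 0 7 7 1 3 6 1 6 5 1 2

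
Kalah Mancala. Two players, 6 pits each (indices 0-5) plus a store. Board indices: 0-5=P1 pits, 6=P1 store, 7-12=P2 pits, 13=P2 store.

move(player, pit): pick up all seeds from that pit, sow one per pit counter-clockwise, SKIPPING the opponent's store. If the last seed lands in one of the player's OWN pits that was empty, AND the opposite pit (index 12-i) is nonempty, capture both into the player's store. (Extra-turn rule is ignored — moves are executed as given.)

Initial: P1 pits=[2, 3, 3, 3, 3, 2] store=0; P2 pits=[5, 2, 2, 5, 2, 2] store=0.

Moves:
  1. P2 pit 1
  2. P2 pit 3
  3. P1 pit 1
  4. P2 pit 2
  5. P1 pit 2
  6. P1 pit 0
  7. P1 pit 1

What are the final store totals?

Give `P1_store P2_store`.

Answer: 1 1

Derivation:
Move 1: P2 pit1 -> P1=[2,3,3,3,3,2](0) P2=[5,0,3,6,2,2](0)
Move 2: P2 pit3 -> P1=[3,4,4,3,3,2](0) P2=[5,0,3,0,3,3](1)
Move 3: P1 pit1 -> P1=[3,0,5,4,4,3](0) P2=[5,0,3,0,3,3](1)
Move 4: P2 pit2 -> P1=[3,0,5,4,4,3](0) P2=[5,0,0,1,4,4](1)
Move 5: P1 pit2 -> P1=[3,0,0,5,5,4](1) P2=[6,0,0,1,4,4](1)
Move 6: P1 pit0 -> P1=[0,1,1,6,5,4](1) P2=[6,0,0,1,4,4](1)
Move 7: P1 pit1 -> P1=[0,0,2,6,5,4](1) P2=[6,0,0,1,4,4](1)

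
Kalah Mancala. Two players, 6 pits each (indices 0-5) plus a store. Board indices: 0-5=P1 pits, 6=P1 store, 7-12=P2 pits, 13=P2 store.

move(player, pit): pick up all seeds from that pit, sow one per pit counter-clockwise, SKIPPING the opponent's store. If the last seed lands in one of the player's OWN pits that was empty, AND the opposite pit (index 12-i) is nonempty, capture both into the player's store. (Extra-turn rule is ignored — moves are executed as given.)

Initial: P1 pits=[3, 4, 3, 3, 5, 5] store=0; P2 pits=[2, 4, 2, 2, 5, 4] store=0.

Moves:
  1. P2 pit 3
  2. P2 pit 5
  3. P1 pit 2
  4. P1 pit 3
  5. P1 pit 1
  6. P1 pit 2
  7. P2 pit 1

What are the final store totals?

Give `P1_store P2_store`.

Move 1: P2 pit3 -> P1=[3,4,3,3,5,5](0) P2=[2,4,2,0,6,5](0)
Move 2: P2 pit5 -> P1=[4,5,4,4,5,5](0) P2=[2,4,2,0,6,0](1)
Move 3: P1 pit2 -> P1=[4,5,0,5,6,6](1) P2=[2,4,2,0,6,0](1)
Move 4: P1 pit3 -> P1=[4,5,0,0,7,7](2) P2=[3,5,2,0,6,0](1)
Move 5: P1 pit1 -> P1=[4,0,1,1,8,8](3) P2=[3,5,2,0,6,0](1)
Move 6: P1 pit2 -> P1=[4,0,0,2,8,8](3) P2=[3,5,2,0,6,0](1)
Move 7: P2 pit1 -> P1=[4,0,0,2,8,8](3) P2=[3,0,3,1,7,1](2)

Answer: 3 2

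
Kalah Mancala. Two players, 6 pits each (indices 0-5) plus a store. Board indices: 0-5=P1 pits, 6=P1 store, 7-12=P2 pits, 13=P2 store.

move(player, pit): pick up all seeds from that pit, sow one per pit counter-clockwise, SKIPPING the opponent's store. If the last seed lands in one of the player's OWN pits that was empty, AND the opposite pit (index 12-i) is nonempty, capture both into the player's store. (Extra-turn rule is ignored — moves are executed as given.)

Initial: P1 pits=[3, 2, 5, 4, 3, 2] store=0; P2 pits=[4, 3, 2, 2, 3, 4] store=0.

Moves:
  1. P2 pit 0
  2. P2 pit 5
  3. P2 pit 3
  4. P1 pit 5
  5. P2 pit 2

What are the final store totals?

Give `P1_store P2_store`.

Answer: 1 2

Derivation:
Move 1: P2 pit0 -> P1=[3,2,5,4,3,2](0) P2=[0,4,3,3,4,4](0)
Move 2: P2 pit5 -> P1=[4,3,6,4,3,2](0) P2=[0,4,3,3,4,0](1)
Move 3: P2 pit3 -> P1=[4,3,6,4,3,2](0) P2=[0,4,3,0,5,1](2)
Move 4: P1 pit5 -> P1=[4,3,6,4,3,0](1) P2=[1,4,3,0,5,1](2)
Move 5: P2 pit2 -> P1=[4,3,6,4,3,0](1) P2=[1,4,0,1,6,2](2)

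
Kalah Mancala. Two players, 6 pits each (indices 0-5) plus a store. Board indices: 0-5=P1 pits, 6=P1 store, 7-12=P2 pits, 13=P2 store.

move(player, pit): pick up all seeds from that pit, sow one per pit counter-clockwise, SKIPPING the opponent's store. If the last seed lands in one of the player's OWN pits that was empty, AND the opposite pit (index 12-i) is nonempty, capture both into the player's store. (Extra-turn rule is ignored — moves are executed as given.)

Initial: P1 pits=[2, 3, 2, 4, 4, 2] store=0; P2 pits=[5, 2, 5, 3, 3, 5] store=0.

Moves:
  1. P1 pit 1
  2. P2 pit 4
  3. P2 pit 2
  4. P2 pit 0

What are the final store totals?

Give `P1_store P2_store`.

Answer: 0 2

Derivation:
Move 1: P1 pit1 -> P1=[2,0,3,5,5,2](0) P2=[5,2,5,3,3,5](0)
Move 2: P2 pit4 -> P1=[3,0,3,5,5,2](0) P2=[5,2,5,3,0,6](1)
Move 3: P2 pit2 -> P1=[4,0,3,5,5,2](0) P2=[5,2,0,4,1,7](2)
Move 4: P2 pit0 -> P1=[4,0,3,5,5,2](0) P2=[0,3,1,5,2,8](2)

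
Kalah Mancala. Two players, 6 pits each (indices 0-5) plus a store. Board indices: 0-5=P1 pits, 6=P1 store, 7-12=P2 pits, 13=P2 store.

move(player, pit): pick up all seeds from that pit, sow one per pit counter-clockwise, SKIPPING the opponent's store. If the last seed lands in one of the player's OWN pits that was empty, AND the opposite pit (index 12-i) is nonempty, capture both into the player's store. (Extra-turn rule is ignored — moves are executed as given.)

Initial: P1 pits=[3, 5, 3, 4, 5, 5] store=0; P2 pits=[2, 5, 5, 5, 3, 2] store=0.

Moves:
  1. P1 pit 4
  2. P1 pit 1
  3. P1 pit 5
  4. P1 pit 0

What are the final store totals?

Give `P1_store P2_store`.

Answer: 3 0

Derivation:
Move 1: P1 pit4 -> P1=[3,5,3,4,0,6](1) P2=[3,6,6,5,3,2](0)
Move 2: P1 pit1 -> P1=[3,0,4,5,1,7](2) P2=[3,6,6,5,3,2](0)
Move 3: P1 pit5 -> P1=[3,0,4,5,1,0](3) P2=[4,7,7,6,4,3](0)
Move 4: P1 pit0 -> P1=[0,1,5,6,1,0](3) P2=[4,7,7,6,4,3](0)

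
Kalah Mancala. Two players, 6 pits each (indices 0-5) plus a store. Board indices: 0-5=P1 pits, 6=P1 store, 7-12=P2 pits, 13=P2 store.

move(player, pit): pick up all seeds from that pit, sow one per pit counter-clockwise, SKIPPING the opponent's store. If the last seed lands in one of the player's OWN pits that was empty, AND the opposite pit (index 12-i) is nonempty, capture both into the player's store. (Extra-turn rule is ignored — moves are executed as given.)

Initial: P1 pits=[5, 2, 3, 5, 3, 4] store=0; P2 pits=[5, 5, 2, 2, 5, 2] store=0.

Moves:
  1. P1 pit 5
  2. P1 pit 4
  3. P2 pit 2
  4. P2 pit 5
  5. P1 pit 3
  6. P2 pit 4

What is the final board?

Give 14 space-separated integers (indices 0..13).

Move 1: P1 pit5 -> P1=[5,2,3,5,3,0](1) P2=[6,6,3,2,5,2](0)
Move 2: P1 pit4 -> P1=[5,2,3,5,0,1](2) P2=[7,6,3,2,5,2](0)
Move 3: P2 pit2 -> P1=[5,2,3,5,0,1](2) P2=[7,6,0,3,6,3](0)
Move 4: P2 pit5 -> P1=[6,3,3,5,0,1](2) P2=[7,6,0,3,6,0](1)
Move 5: P1 pit3 -> P1=[6,3,3,0,1,2](3) P2=[8,7,0,3,6,0](1)
Move 6: P2 pit4 -> P1=[7,4,4,1,1,2](3) P2=[8,7,0,3,0,1](2)

Answer: 7 4 4 1 1 2 3 8 7 0 3 0 1 2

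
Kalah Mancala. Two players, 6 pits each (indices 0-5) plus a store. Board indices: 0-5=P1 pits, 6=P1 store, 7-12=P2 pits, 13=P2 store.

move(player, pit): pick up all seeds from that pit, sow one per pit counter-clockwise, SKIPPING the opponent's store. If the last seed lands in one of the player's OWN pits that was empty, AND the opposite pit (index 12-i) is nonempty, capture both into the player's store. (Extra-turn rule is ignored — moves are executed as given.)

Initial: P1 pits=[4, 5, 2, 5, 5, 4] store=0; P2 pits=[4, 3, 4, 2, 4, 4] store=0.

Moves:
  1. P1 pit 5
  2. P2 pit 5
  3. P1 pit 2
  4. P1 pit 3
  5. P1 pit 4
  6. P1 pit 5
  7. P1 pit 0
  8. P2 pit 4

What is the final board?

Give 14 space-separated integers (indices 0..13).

Answer: 1 8 2 1 1 0 14 0 6 7 3 0 1 2

Derivation:
Move 1: P1 pit5 -> P1=[4,5,2,5,5,0](1) P2=[5,4,5,2,4,4](0)
Move 2: P2 pit5 -> P1=[5,6,3,5,5,0](1) P2=[5,4,5,2,4,0](1)
Move 3: P1 pit2 -> P1=[5,6,0,6,6,0](7) P2=[0,4,5,2,4,0](1)
Move 4: P1 pit3 -> P1=[5,6,0,0,7,1](8) P2=[1,5,6,2,4,0](1)
Move 5: P1 pit4 -> P1=[5,6,0,0,0,2](9) P2=[2,6,7,3,5,0](1)
Move 6: P1 pit5 -> P1=[5,6,0,0,0,0](10) P2=[3,6,7,3,5,0](1)
Move 7: P1 pit0 -> P1=[0,7,1,1,1,0](14) P2=[0,6,7,3,5,0](1)
Move 8: P2 pit4 -> P1=[1,8,2,1,1,0](14) P2=[0,6,7,3,0,1](2)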